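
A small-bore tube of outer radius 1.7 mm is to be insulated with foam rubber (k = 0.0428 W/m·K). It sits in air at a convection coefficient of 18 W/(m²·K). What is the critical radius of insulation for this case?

For a cylinder r_cr = k/h = 0.0428/18
r_cr = 2.38 mm; since the bare radius (1.7 mm) is below r_cr, adding a thin layer of insulation will *increase* heat loss.

r_cr ≈ 2.38 mm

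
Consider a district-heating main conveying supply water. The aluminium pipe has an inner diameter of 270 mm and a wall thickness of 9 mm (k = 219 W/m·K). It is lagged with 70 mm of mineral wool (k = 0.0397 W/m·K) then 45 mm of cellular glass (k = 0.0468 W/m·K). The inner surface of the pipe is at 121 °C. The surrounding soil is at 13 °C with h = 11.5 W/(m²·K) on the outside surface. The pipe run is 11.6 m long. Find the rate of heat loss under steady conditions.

For a radial system each layer contributes R = ln(r_out/r_in)/(2πkL); films add R = 1/(hA).
R_aluminium pipe wall = ln(144/135)/(2π×219×11.6) = 4.043×10^-6 K/W
R_mineral wool = ln(214/144)/(2π×0.0397×11.6) = 0.1369 K/W
R_cellular glass = ln(259/214)/(2π×0.0468×11.6) = 0.05595 K/W
R_outer film = 1/(h_o·2πr_oL) = 1/(11.5×2π×0.259×11.6) = 0.004606 K/W
R_total = 0.1975 K/W
Q = ΔT/R_total = 108/0.1975

Q ≈ 547 W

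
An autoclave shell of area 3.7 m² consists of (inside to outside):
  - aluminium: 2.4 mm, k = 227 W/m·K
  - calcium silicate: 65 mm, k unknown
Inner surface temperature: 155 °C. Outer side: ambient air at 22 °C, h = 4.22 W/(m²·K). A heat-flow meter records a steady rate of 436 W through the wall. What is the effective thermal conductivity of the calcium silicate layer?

k ≈ 0.0729 W/(m·K)

Thermal resistances in series:
R_aluminium = L/(kA) = 0.0024/(227×3.7) = 2.857×10^-6 K/W
R_outer film = 1/(h_o·A) = 1/(4.22×3.7) = 0.06405 K/W
Sum of known resistances R_other = 0.06405 K/W
Total R = ΔT/Q = 133/436 = 0.305 K/W
R_calcium silicate = R_total − R_other = 0.241 K/W
k = L/(R·A) = 0.065/(0.241×3.7)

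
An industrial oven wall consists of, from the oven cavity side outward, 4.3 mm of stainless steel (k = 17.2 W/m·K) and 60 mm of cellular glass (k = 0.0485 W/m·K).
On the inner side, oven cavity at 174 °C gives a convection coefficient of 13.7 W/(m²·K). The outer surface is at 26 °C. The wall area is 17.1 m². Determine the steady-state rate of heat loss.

Q ≈ 1930 W

Using the resistance-network approach (series):
R_inner film = 1/(h_i·A) = 1/(13.7×17.1) = 0.004269 K/W
R_stainless steel = L/(kA) = 0.0043/(17.2×17.1) = 1.462×10^-5 K/W
R_cellular glass = L/(kA) = 0.06/(0.0485×17.1) = 0.07235 K/W
R_total = 0.07663 K/W
Q = ΔT / R_total = 148 / 0.07663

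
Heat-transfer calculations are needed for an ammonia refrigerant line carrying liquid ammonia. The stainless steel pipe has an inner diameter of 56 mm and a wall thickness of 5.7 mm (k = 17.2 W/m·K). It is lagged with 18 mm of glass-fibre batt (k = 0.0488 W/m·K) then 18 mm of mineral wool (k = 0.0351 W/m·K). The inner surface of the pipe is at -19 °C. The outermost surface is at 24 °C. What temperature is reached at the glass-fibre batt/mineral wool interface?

T ≈ 2.83 °C

Treating each annulus and film as a series resistance:
R_stainless steel pipe wall = ln(33.7/28)/(2π×17.2×1) = 0.001715 K/W
R_glass-fibre batt = ln(51.7/33.7)/(2π×0.0488×1) = 1.396 K/W
R_mineral wool = ln(69.7/51.7)/(2π×0.0351×1) = 1.355 K/W
R_total = 2.752 K/W
Q = ΔT/R_total = 43/2.752
Q = 15.6 W/m
T_interface = T_inner + Q·ΣR(inner→interface) = -19 + 15.6×1.397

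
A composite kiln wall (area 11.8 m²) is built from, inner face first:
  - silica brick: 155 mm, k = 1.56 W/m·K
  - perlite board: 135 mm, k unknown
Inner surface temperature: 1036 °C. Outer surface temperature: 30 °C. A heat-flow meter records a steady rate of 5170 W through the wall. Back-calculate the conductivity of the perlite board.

Thermal resistances in series:
R_silica brick = L/(kA) = 0.155/(1.56×11.8) = 0.00842 K/W
Sum of known resistances R_other = 0.00842 K/W
Total R = ΔT/Q = 1006/5170 = 0.1946 K/W
R_perlite board = R_total − R_other = 0.1862 K/W
k = L/(R·A) = 0.135/(0.1862×11.8)

k ≈ 0.0615 W/(m·K)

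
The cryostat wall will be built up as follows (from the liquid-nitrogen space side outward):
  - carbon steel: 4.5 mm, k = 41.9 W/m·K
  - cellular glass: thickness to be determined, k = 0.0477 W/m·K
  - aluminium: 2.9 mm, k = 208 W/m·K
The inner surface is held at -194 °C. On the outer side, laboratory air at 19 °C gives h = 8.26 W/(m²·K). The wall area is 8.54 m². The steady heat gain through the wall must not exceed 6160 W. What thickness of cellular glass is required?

Treating each layer as a thermal resistance in series:
R_carbon steel = L/(kA) = 0.0045/(41.9×8.54) = 1.258×10^-5 K/W
R_aluminium = L/(kA) = 0.0029/(208×8.54) = 1.633×10^-6 K/W
R_outer film = 1/(h_o·A) = 1/(8.26×8.54) = 0.01418 K/W
Sum of the known resistances R_other = 0.01419 K/W
Required total resistance R_tot = ΔT/Q_allow = 213/6160 = 0.03458 K/W
R_cellular glass = R_tot − R_other = 0.02039 K/W
L = R·k·A = 0.02039×0.0477×8.54

L ≈ 8.3 mm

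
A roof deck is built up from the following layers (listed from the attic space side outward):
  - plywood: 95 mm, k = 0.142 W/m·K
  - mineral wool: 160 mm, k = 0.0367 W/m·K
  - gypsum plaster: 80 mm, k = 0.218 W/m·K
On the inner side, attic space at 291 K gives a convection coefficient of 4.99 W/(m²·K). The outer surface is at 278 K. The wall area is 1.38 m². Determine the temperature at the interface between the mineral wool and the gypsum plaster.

T ≈ 279 K

Model the wall as resistances in series:
R_inner film = 1/(h_i·A) = 1/(4.99×1.38) = 0.1452 K/W
R_plywood = L/(kA) = 0.095/(0.142×1.38) = 0.4848 K/W
R_mineral wool = L/(kA) = 0.16/(0.0367×1.38) = 3.159 K/W
R_gypsum plaster = L/(kA) = 0.08/(0.218×1.38) = 0.2659 K/W
R_total = 4.055 K/W;  Q = ΔT/R_total = 13/4.055 = 3.206 W
T_interface = T_inner − Q·ΣR(inner→interface) = 291 − 3.21×3.789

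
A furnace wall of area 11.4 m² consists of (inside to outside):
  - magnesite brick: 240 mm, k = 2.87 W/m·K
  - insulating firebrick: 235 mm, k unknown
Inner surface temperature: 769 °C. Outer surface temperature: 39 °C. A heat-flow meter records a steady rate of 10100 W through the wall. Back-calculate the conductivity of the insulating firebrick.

Thermal resistances in series:
R_magnesite brick = L/(kA) = 0.24/(2.87×11.4) = 0.007335 K/W
Sum of known resistances R_other = 0.007335 K/W
Total R = ΔT/Q = 730/10100 = 0.07228 K/W
R_insulating firebrick = R_total − R_other = 0.06494 K/W
k = L/(R·A) = 0.235/(0.06494×11.4)

k ≈ 0.317 W/(m·K)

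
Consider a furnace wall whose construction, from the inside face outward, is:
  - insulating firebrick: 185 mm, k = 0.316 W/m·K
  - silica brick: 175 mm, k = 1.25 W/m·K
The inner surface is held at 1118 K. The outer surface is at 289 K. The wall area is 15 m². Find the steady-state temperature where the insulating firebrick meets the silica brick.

Using the resistance-network approach (series):
R_insulating firebrick = L/(kA) = 0.185/(0.316×15) = 0.03903 K/W
R_silica brick = L/(kA) = 0.175/(1.25×15) = 0.009333 K/W
R_total = 0.04836 K/W;  Q = ΔT/R_total = 829/0.04836 = 17140 W
T_interface = T_inner − Q·ΣR(inner→interface) = 1118 − 17100×0.03903

T ≈ 449 K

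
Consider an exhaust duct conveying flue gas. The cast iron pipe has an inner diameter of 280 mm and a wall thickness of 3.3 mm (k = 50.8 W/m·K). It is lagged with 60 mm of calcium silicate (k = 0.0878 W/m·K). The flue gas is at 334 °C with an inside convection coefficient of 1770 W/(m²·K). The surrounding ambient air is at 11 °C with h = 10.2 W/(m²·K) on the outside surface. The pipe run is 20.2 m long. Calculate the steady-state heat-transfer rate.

Treating each annulus and film as a series resistance:
R_inner film = 1/(h_i·2πr₁L) = 1/(1770×2π×0.14×20.2) = 3.18×10^-5 K/W
R_cast iron pipe wall = ln(143.3/140)/(2π×50.8×20.2) = 3.613×10^-6 K/W
R_calcium silicate = ln(203.3/143.3)/(2π×0.0878×20.2) = 0.03139 K/W
R_outer film = 1/(h_o·2πr_oL) = 1/(10.2×2π×0.2033×20.2) = 0.0038 K/W
R_total = 0.03522 K/W
Q = ΔT/R_total = 323/0.03522

Q ≈ 9170 W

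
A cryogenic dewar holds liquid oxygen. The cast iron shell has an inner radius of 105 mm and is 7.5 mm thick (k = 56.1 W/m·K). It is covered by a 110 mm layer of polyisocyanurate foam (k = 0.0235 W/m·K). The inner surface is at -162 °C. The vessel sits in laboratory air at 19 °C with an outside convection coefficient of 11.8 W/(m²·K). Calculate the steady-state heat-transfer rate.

Spherical conduction: R = (1/r_in − 1/r_out)/(4πk) per layer; series-sum.
R_cast iron shell = (1/0.105 − 1/0.1125)/(4π×56.1) = 9.006×10^-4 K/W
R_polyisocyanurate foam = (1/0.1125 − 1/0.2225)/(4π×0.0235) = 14.88 K/W
R_outer film = 1/(h·4πr_o²) = 1/(11.8×4π×0.2225²) = 0.1362 K/W
R_total = 15.02 K/W
Q = ΔT/R_total = 181/15.02

Q ≈ 12.1 W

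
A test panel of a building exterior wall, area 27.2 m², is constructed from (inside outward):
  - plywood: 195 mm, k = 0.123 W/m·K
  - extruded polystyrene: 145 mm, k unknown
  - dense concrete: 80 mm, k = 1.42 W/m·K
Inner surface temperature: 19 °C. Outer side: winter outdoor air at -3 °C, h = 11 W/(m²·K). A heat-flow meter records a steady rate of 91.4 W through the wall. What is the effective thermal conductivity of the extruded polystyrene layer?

k ≈ 0.0301 W/(m·K)

Model the wall as resistances in series:
R_plywood = L/(kA) = 0.195/(0.123×27.2) = 0.05829 K/W
R_dense concrete = L/(kA) = 0.08/(1.42×27.2) = 0.002071 K/W
R_outer film = 1/(h_o·A) = 1/(11×27.2) = 0.003342 K/W
Sum of known resistances R_other = 0.0637 K/W
Total R = ΔT/Q = 22/91.4 = 0.2407 K/W
R_extruded polystyrene = R_total − R_other = 0.177 K/W
k = L/(R·A) = 0.145/(0.177×27.2)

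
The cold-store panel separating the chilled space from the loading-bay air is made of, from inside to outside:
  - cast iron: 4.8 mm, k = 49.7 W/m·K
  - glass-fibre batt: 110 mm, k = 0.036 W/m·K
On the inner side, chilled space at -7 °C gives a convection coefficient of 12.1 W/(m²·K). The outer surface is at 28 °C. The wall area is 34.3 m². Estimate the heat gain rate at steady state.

Series thermal resistances:
R_inner film = 1/(h_i·A) = 1/(12.1×34.3) = 0.002409 K/W
R_cast iron = L/(kA) = 0.0048/(49.7×34.3) = 2.816×10^-6 K/W
R_glass-fibre batt = L/(kA) = 0.11/(0.036×34.3) = 0.08908 K/W
R_total = 0.0915 K/W
Q = ΔT / R_total = 35 / 0.0915

Q ≈ 383 W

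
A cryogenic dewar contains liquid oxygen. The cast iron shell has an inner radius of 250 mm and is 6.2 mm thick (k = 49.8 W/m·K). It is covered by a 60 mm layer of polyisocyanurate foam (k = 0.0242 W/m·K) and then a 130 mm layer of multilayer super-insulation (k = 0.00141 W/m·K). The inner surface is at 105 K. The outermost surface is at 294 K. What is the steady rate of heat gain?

For a spherical shell R = (1/r₁ − 1/r₂)/(4πk); film R = 1/(h·4πr²). In series:
R_cast iron shell = (1/0.25 − 1/0.2562)/(4π×49.8) = 1.547×10^-4 K/W
R_polyisocyanurate foam = (1/0.2562 − 1/0.3162)/(4π×0.0242) = 2.435 K/W
R_multilayer super-insulation = (1/0.3162 − 1/0.4462)/(4π×0.00141) = 52 K/W
R_total = 54.44 K/W
Q = ΔT/R_total = 189/54.44

Q ≈ 3.47 W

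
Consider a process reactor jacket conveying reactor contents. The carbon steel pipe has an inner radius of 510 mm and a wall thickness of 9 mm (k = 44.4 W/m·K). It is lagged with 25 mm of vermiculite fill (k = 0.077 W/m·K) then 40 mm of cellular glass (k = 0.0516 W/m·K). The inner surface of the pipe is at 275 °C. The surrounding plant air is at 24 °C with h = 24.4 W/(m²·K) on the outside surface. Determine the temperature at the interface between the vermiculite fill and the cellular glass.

T ≈ 200 °C

Cylindrical conduction, so R = ln(r₂/r₁)/(2πkL) per layer, in series:
R_carbon steel pipe wall = ln(519/510)/(2π×44.4×1) = 6.271×10^-5 K/W
R_vermiculite fill = ln(544/519)/(2π×0.077×1) = 0.09724 K/W
R_cellular glass = ln(584/544)/(2π×0.0516×1) = 0.2188 K/W
R_outer film = 1/(h_o·2πr_oL) = 1/(24.4×2π×0.584×1) = 0.01117 K/W
R_total = 0.3273 K/W
Q = ΔT/R_total = 251/0.3273
Q = 767 W/m
T_interface = T_inner − Q·ΣR(inner→interface) = 275 − 767×0.0973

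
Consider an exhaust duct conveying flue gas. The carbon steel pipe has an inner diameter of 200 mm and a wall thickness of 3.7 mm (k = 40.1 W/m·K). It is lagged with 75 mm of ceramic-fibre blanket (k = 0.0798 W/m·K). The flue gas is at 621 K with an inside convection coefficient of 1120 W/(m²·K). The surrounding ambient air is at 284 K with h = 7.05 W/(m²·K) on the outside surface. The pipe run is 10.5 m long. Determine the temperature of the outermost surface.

T ≈ 319 K

Cylindrical conduction, so R = ln(r₂/r₁)/(2πkL) per layer, in series:
R_inner film = 1/(h_i·2πr₁L) = 1/(1120×2π×0.1×10.5) = 1.353×10^-4 K/W
R_carbon steel pipe wall = ln(103.7/100)/(2π×40.1×10.5) = 1.373×10^-5 K/W
R_ceramic-fibre blanket = ln(178.7/103.7)/(2π×0.0798×10.5) = 0.1034 K/W
R_outer film = 1/(h_o·2πr_oL) = 1/(7.05×2π×0.1787×10.5) = 0.01203 K/W
R_total = 0.1155 K/W
Q = ΔT/R_total = 337/0.1155
Q = 2920 W
T_interface = T_inner − Q·ΣR(inner→interface) = 621 − 2920×0.1035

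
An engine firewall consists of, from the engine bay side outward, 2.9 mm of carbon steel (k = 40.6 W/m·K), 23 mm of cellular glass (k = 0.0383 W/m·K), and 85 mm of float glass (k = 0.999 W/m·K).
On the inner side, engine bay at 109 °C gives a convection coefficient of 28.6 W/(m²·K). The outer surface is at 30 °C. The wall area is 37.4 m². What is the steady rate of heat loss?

Q ≈ 4100 W

Series thermal resistances:
R_inner film = 1/(h_i·A) = 1/(28.6×37.4) = 9.349×10^-4 K/W
R_carbon steel = L/(kA) = 0.0029/(40.6×37.4) = 1.91×10^-6 K/W
R_cellular glass = L/(kA) = 0.023/(0.0383×37.4) = 0.01606 K/W
R_float glass = L/(kA) = 0.085/(0.999×37.4) = 0.002275 K/W
R_total = 0.01927 K/W
Q = ΔT / R_total = 79 / 0.01927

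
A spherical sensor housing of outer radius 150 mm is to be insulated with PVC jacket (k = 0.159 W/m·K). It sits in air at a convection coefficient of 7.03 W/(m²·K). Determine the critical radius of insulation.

For a sphere r_cr = 2k/h = 2×0.159/7.03
r_cr = 45.2 mm; since the bare radius (150 mm) is above r_cr, any added insulation will reduce heat loss.

r_cr ≈ 45.2 mm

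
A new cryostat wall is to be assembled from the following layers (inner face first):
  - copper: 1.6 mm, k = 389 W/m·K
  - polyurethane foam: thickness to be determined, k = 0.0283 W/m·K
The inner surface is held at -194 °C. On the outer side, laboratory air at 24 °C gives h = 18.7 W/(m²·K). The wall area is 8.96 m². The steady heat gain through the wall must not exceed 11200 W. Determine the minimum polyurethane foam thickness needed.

L ≈ 3.42 mm

Series thermal resistances:
R_copper = L/(kA) = 0.0016/(389×8.96) = 4.591×10^-7 K/W
R_outer film = 1/(h_o·A) = 1/(18.7×8.96) = 0.005968 K/W
Sum of the known resistances R_other = 0.005969 K/W
Required total resistance R_tot = ΔT/Q_allow = 218/11200 = 0.01946 K/W
R_polyurethane foam = R_tot − R_other = 0.0135 K/W
L = R·k·A = 0.0135×0.0283×8.96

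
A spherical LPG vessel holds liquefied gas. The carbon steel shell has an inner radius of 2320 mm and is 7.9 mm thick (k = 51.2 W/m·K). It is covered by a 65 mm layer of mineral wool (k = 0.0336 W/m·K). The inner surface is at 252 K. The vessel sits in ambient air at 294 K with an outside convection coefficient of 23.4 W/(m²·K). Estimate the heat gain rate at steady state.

Spherical conduction: R = (1/r_in − 1/r_out)/(4πk) per layer; series-sum.
R_carbon steel shell = (1/2.32 − 1/2.3279)/(4π×51.2) = 2.274×10^-6 K/W
R_mineral wool = (1/2.3279 − 1/2.3929)/(4π×0.0336) = 0.02764 K/W
R_outer film = 1/(h·4πr_o²) = 1/(23.4×4π×2.3929²) = 5.939×10^-4 K/W
R_total = 0.02823 K/W
Q = ΔT/R_total = 42/0.02823

Q ≈ 1490 W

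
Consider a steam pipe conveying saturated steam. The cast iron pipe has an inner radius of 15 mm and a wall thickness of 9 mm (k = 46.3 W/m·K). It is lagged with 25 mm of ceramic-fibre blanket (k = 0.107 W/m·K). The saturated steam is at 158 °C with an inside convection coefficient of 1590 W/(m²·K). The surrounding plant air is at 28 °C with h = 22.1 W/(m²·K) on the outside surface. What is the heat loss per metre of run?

q′ ≈ 107 W/m

Cylindrical conduction, so R = ln(r₂/r₁)/(2πkL) per layer, in series:
R_inner film = 1/(h_i·2πr₁L) = 1/(1590×2π×0.015×1) = 0.006673 K/W
R_cast iron pipe wall = ln(24/15)/(2π×46.3×1) = 0.001616 K/W
R_ceramic-fibre blanket = ln(49/24)/(2π×0.107×1) = 1.062 K/W
R_outer film = 1/(h_o·2πr_oL) = 1/(22.1×2π×0.049×1) = 0.147 K/W
R_total = 1.217 K/W
Q = ΔT/R_total = 130/1.217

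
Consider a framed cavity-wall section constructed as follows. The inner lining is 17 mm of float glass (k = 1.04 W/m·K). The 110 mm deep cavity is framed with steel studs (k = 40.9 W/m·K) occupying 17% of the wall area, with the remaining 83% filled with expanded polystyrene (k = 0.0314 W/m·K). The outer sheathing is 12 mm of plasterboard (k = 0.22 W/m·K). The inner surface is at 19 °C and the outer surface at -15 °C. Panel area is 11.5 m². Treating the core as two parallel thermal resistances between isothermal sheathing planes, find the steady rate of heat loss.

Sheathing layers in series; stud and cavity paths in parallel between them.
R_inner = 0.017/(1.04×11.5) = 0.001421 K/W
R_stud  = 0.11/(40.9×0.17×11.5) = 0.001376 K/W
R_cav   = 0.11/(0.0314×0.83×11.5) = 0.367 K/W
1/R_core = 1/R_stud + 1/R_cav → R_core = 0.001371 K/W
R_outer = 0.012/(0.22×11.5) = 0.004743 K/W
R_total = 0.007535 K/W
Q = ΔT/R_total = 34/0.007535

Q ≈ 4510 W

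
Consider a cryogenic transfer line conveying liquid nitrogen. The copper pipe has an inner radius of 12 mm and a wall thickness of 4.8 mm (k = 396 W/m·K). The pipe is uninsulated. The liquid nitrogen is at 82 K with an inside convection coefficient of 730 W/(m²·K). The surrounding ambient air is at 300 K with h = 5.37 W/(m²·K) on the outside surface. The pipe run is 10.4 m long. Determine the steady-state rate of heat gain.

For a radial system each layer contributes R = ln(r_out/r_in)/(2πkL); films add R = 1/(hA).
R_inner film = 1/(h_i·2πr₁L) = 1/(730×2π×0.012×10.4) = 0.001747 K/W
R_copper pipe wall = ln(16.8/12)/(2π×396×10.4) = 1.3×10^-5 K/W
R_outer film = 1/(h_o·2πr_oL) = 1/(5.37×2π×0.0168×10.4) = 0.1696 K/W
R_total = 0.1714 K/W
Q = ΔT/R_total = 218/0.1714

Q ≈ 1270 W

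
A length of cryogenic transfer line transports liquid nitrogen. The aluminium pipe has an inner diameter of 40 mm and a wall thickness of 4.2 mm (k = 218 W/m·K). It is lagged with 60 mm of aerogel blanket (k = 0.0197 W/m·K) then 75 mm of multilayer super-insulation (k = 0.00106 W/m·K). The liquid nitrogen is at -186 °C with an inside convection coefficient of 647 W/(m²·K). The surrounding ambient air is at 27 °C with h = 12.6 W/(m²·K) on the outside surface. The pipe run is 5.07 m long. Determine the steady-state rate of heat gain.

Cylindrical conduction, so R = ln(r₂/r₁)/(2πkL) per layer, in series:
R_inner film = 1/(h_i·2πr₁L) = 1/(647×2π×0.02×5.07) = 0.002426 K/W
R_aluminium pipe wall = ln(24.2/20)/(2π×218×5.07) = 2.745×10^-5 K/W
R_aerogel blanket = ln(84.2/24.2)/(2π×0.0197×5.07) = 1.987 K/W
R_multilayer super-insulation = ln(159.2/84.2)/(2π×0.00106×5.07) = 18.86 K/W
R_outer film = 1/(h_o·2πr_oL) = 1/(12.6×2π×0.1592×5.07) = 0.01565 K/W
R_total = 20.87 K/W
Q = ΔT/R_total = 213/20.87

Q ≈ 10.2 W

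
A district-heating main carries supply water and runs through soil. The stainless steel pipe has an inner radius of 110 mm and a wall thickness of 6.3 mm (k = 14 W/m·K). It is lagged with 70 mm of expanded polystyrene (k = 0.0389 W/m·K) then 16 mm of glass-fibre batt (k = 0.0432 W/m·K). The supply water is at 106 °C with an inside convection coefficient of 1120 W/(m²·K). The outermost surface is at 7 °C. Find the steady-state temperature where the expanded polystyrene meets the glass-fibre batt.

T ≈ 20.5 °C

Per-layer cylindrical resistances, series-summed:
R_inner film = 1/(h_i·2πr₁L) = 1/(1120×2π×0.11×1) = 0.001292 K/W
R_stainless steel pipe wall = ln(116.3/110)/(2π×14×1) = 6.331×10^-4 K/W
R_expanded polystyrene = ln(186.3/116.3)/(2π×0.0389×1) = 1.928 K/W
R_glass-fibre batt = ln(202.3/186.3)/(2π×0.0432×1) = 0.3035 K/W
R_total = 2.233 K/W
Q = ΔT/R_total = 99/2.233
Q = 44.3 W/m
T_interface = T_inner − Q·ΣR(inner→interface) = 106 − 44.3×1.93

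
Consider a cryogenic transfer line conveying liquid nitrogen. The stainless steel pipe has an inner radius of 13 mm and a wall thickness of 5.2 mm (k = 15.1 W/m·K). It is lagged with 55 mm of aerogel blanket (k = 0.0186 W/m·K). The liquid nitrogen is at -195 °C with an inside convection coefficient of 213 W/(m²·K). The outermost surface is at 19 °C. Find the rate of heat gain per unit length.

Radial resistances (cylindrical: R_cond = ln(r_o/r_i)/(2πkL), R_conv = 1/(h·2πrL)):
R_inner film = 1/(h_i·2πr₁L) = 1/(213×2π×0.013×1) = 0.05748 K/W
R_stainless steel pipe wall = ln(18.2/13)/(2π×15.1×1) = 0.003546 K/W
R_aerogel blanket = ln(73.2/18.2)/(2π×0.0186×1) = 11.91 K/W
R_total = 11.97 K/W
Q = ΔT/R_total = 214/11.97

q′ ≈ 17.9 W/m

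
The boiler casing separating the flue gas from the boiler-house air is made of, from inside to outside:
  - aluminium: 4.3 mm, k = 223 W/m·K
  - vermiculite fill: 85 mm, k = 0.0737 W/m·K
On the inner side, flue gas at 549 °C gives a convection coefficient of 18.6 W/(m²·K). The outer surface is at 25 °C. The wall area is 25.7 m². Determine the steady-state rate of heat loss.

Q ≈ 11200 W

Model the wall as resistances in series:
R_inner film = 1/(h_i·A) = 1/(18.6×25.7) = 0.002092 K/W
R_aluminium = L/(kA) = 0.0043/(223×25.7) = 7.503×10^-7 K/W
R_vermiculite fill = L/(kA) = 0.085/(0.0737×25.7) = 0.04488 K/W
R_total = 0.04697 K/W
Q = ΔT / R_total = 524 / 0.04697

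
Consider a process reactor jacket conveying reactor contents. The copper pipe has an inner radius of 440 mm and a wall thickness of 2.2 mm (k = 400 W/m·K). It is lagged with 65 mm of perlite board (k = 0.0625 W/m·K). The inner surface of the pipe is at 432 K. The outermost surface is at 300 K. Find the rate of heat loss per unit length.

Treating each annulus and film as a series resistance:
R_copper pipe wall = ln(442.2/440)/(2π×400×1) = 1.984×10^-6 K/W
R_perlite board = ln(507.2/442.2)/(2π×0.0625×1) = 0.3492 K/W
R_total = 0.3492 K/W
Q = ΔT/R_total = 132/0.3492

q′ ≈ 378 W/m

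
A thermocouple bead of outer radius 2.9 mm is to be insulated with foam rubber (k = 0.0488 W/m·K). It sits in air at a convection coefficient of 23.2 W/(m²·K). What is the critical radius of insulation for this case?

For a sphere r_cr = 2k/h = 2×0.0488/23.2
r_cr = 4.21 mm; since the bare radius (2.9 mm) is below r_cr, adding a thin layer of insulation will *increase* heat loss.

r_cr ≈ 4.21 mm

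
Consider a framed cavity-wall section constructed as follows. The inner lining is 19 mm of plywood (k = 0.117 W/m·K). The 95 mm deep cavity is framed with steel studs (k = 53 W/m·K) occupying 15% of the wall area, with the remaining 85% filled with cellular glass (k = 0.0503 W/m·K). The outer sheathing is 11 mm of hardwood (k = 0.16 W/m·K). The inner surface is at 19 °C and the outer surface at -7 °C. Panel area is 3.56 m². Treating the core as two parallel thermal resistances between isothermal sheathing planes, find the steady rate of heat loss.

Sheathing layers in series; stud and cavity paths in parallel between them.
R_inner = 0.019/(0.117×3.56) = 0.04562 K/W
R_stud  = 0.095/(53×0.15×3.56) = 0.003357 K/W
R_cav   = 0.095/(0.0503×0.85×3.56) = 0.6241 K/W
1/R_core = 1/R_stud + 1/R_cav → R_core = 0.003339 K/W
R_outer = 0.011/(0.16×3.56) = 0.01931 K/W
R_total = 0.06827 K/W
Q = ΔT/R_total = 26/0.06827

Q ≈ 381 W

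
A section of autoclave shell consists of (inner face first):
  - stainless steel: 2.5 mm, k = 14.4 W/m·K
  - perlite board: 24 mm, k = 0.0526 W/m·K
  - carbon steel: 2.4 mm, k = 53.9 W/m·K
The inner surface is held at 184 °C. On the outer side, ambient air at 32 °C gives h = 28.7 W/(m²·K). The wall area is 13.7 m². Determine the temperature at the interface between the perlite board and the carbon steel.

Series thermal resistances:
R_stainless steel = L/(kA) = 0.0025/(14.4×13.7) = 1.267×10^-5 K/W
R_perlite board = L/(kA) = 0.024/(0.0526×13.7) = 0.0333 K/W
R_carbon steel = L/(kA) = 0.0024/(53.9×13.7) = 3.25×10^-6 K/W
R_outer film = 1/(h_o·A) = 1/(28.7×13.7) = 0.002543 K/W
R_total = 0.03586 K/W;  Q = ΔT/R_total = 152/0.03586 = 4238 W
T_interface = T_inner − Q·ΣR(inner→interface) = 184 − 4240×0.03332

T ≈ 42.8 °C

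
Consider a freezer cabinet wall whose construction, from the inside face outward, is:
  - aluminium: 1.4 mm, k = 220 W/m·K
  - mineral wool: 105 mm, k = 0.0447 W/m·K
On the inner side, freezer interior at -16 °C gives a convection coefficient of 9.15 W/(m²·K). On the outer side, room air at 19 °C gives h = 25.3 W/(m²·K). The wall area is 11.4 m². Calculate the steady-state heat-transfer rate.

Using the resistance-network approach (series):
R_inner film = 1/(h_i·A) = 1/(9.15×11.4) = 0.009587 K/W
R_aluminium = L/(kA) = 0.0014/(220×11.4) = 5.582×10^-7 K/W
R_mineral wool = L/(kA) = 0.105/(0.0447×11.4) = 0.2061 K/W
R_outer film = 1/(h_o·A) = 1/(25.3×11.4) = 0.003467 K/W
R_total = 0.2191 K/W
Q = ΔT / R_total = 35 / 0.2191

Q ≈ 160 W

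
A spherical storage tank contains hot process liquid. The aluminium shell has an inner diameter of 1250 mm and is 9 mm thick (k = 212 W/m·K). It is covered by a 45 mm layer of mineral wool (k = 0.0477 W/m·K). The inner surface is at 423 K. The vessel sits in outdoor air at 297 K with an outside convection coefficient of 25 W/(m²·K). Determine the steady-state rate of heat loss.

Radial (spherical) resistances in series:
R_aluminium shell = (1/0.625 − 1/0.634)/(4π×212) = 8.526×10^-6 K/W
R_mineral wool = (1/0.634 − 1/0.679)/(4π×0.0477) = 0.1744 K/W
R_outer film = 1/(h·4πr_o²) = 1/(25×4π×0.679²) = 0.006904 K/W
R_total = 0.1813 K/W
Q = ΔT/R_total = 126/0.1813

Q ≈ 695 W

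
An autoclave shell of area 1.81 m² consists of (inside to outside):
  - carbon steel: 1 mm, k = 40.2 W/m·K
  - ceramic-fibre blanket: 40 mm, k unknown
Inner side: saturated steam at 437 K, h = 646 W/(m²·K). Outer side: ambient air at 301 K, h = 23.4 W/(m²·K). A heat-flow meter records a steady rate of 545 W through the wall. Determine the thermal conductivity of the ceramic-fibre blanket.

Treating each layer as a thermal resistance in series:
R_inner film = 1/(h_i·A) = 1/(646×1.81) = 8.552×10^-4 K/W
R_carbon steel = L/(kA) = 0.001/(40.2×1.81) = 1.374×10^-5 K/W
R_outer film = 1/(h_o·A) = 1/(23.4×1.81) = 0.02361 K/W
Sum of known resistances R_other = 0.02448 K/W
Total R = ΔT/Q = 136/545 = 0.2495 K/W
R_ceramic-fibre blanket = R_total − R_other = 0.2251 K/W
k = L/(R·A) = 0.04/(0.2251×1.81)

k ≈ 0.0982 W/(m·K)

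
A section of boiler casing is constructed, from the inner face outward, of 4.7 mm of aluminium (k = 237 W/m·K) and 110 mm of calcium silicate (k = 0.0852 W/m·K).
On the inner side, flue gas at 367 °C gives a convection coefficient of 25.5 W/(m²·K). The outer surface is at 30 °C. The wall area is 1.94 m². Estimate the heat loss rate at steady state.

Model the wall as resistances in series:
R_inner film = 1/(h_i·A) = 1/(25.5×1.94) = 0.02021 K/W
R_aluminium = L/(kA) = 0.0047/(237×1.94) = 1.022×10^-5 K/W
R_calcium silicate = L/(kA) = 0.11/(0.0852×1.94) = 0.6655 K/W
R_total = 0.6857 K/W
Q = ΔT / R_total = 337 / 0.6857

Q ≈ 491 W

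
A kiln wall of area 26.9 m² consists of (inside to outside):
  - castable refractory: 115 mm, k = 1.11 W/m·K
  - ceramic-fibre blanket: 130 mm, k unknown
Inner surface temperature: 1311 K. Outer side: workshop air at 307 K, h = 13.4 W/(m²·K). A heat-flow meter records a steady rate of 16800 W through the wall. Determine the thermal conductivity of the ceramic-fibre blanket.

Treating each layer as a thermal resistance in series:
R_castable refractory = L/(kA) = 0.115/(1.11×26.9) = 0.003851 K/W
R_outer film = 1/(h_o·A) = 1/(13.4×26.9) = 0.002774 K/W
Sum of known resistances R_other = 0.006626 K/W
Total R = ΔT/Q = 1004/16800 = 0.05976 K/W
R_ceramic-fibre blanket = R_total − R_other = 0.05314 K/W
k = L/(R·A) = 0.13/(0.05314×26.9)

k ≈ 0.0909 W/(m·K)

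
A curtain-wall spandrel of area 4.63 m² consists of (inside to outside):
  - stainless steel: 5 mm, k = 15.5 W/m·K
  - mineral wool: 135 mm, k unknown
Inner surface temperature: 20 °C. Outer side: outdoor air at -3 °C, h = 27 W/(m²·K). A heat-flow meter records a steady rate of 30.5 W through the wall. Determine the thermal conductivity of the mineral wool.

k ≈ 0.0391 W/(m·K)

Treating each layer as a thermal resistance in series:
R_stainless steel = L/(kA) = 0.005/(15.5×4.63) = 6.967×10^-5 K/W
R_outer film = 1/(h_o·A) = 1/(27×4.63) = 0.007999 K/W
Sum of known resistances R_other = 0.008069 K/W
Total R = ΔT/Q = 23/30.5 = 0.7541 K/W
R_mineral wool = R_total − R_other = 0.746 K/W
k = L/(R·A) = 0.135/(0.746×4.63)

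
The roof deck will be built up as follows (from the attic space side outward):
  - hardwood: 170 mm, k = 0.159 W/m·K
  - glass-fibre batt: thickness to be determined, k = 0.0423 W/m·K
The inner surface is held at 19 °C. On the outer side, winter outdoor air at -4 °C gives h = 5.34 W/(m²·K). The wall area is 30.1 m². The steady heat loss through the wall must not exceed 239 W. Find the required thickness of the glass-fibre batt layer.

Model the wall as resistances in series:
R_hardwood = L/(kA) = 0.17/(0.159×30.1) = 0.03552 K/W
R_outer film = 1/(h_o·A) = 1/(5.34×30.1) = 0.006221 K/W
Sum of the known resistances R_other = 0.04174 K/W
Required total resistance R_tot = ΔT/Q_allow = 23/239 = 0.09623 K/W
R_glass-fibre batt = R_tot − R_other = 0.05449 K/W
L = R·k·A = 0.05449×0.0423×30.1

L ≈ 69.4 mm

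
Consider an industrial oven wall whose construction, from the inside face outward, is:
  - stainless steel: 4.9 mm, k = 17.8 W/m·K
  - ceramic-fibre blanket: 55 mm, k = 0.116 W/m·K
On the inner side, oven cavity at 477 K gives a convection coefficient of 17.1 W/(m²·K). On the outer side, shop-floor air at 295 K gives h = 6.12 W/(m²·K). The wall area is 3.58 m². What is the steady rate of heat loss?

Series thermal resistances:
R_inner film = 1/(h_i·A) = 1/(17.1×3.58) = 0.01634 K/W
R_stainless steel = L/(kA) = 0.0049/(17.8×3.58) = 7.689×10^-5 K/W
R_ceramic-fibre blanket = L/(kA) = 0.055/(0.116×3.58) = 0.1324 K/W
R_outer film = 1/(h_o·A) = 1/(6.12×3.58) = 0.04564 K/W
R_total = 0.1945 K/W
Q = ΔT / R_total = 182 / 0.1945

Q ≈ 936 W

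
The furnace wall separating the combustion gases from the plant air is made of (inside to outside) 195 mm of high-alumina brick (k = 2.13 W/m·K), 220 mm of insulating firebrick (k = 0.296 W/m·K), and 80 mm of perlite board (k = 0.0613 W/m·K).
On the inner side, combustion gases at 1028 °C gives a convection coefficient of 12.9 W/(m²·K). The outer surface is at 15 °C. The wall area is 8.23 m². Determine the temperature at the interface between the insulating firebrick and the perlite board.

T ≈ 611 °C

Thermal resistances in series:
R_inner film = 1/(h_i·A) = 1/(12.9×8.23) = 0.009419 K/W
R_high-alumina brick = L/(kA) = 0.195/(2.13×8.23) = 0.01112 K/W
R_insulating firebrick = L/(kA) = 0.22/(0.296×8.23) = 0.09031 K/W
R_perlite board = L/(kA) = 0.08/(0.0613×8.23) = 0.1586 K/W
R_total = 0.2694 K/W;  Q = ΔT/R_total = 1013/0.2694 = 3760 W
T_interface = T_inner − Q·ΣR(inner→interface) = 1028 − 3760×0.1109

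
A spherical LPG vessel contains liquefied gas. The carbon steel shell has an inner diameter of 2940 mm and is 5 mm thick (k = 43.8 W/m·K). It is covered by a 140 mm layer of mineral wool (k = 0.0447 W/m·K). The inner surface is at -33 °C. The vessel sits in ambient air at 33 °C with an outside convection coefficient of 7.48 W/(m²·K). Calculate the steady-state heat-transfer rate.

Q ≈ 607 W

For a spherical shell R = (1/r₁ − 1/r₂)/(4πk); film R = 1/(h·4πr²). In series:
R_carbon steel shell = (1/1.47 − 1/1.475)/(4π×43.8) = 4.19×10^-6 K/W
R_mineral wool = (1/1.475 − 1/1.615)/(4π×0.0447) = 0.1046 K/W
R_outer film = 1/(h·4πr_o²) = 1/(7.48×4π×1.615²) = 0.004079 K/W
R_total = 0.1087 K/W
Q = ΔT/R_total = 66/0.1087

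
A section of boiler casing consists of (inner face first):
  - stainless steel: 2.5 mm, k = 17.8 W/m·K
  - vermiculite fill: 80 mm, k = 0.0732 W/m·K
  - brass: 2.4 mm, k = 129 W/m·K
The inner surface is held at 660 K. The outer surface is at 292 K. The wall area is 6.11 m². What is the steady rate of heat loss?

Using the resistance-network approach (series):
R_stainless steel = L/(kA) = 0.0025/(17.8×6.11) = 2.299×10^-5 K/W
R_vermiculite fill = L/(kA) = 0.08/(0.0732×6.11) = 0.1789 K/W
R_brass = L/(kA) = 0.0024/(129×6.11) = 3.045×10^-6 K/W
R_total = 0.1789 K/W
Q = ΔT / R_total = 368 / 0.1789

Q ≈ 2060 W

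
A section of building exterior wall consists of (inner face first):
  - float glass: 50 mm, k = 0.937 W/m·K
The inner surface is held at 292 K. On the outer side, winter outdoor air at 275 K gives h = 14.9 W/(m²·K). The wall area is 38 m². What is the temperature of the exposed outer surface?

T ≈ 284 K

Model the wall as resistances in series:
R_float glass = L/(kA) = 0.05/(0.937×38) = 0.001404 K/W
R_outer film = 1/(h_o·A) = 1/(14.9×38) = 0.001766 K/W
R_total = 0.00317 K/W;  Q = ΔT/R_total = 17/0.00317 = 5362 W
T_interface = T_inner − Q·ΣR(inner→interface) = 292 − 5360×0.001404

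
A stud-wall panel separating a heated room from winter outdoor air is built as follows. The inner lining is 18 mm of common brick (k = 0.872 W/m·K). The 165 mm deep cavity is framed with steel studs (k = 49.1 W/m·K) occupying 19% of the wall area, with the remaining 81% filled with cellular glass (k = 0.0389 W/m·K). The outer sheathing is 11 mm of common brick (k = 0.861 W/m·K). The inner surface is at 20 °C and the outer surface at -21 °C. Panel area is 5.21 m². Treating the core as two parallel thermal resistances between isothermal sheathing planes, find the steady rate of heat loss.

Sheathing layers in series; stud and cavity paths in parallel between them.
R_inner = 0.018/(0.872×5.21) = 0.003962 K/W
R_stud  = 0.165/(49.1×0.19×5.21) = 0.003395 K/W
R_cav   = 0.165/(0.0389×0.81×5.21) = 1.005 K/W
1/R_core = 1/R_stud + 1/R_cav → R_core = 0.003383 K/W
R_outer = 0.011/(0.861×5.21) = 0.002452 K/W
R_total = 0.009798 K/W
Q = ΔT/R_total = 41/0.009798

Q ≈ 4180 W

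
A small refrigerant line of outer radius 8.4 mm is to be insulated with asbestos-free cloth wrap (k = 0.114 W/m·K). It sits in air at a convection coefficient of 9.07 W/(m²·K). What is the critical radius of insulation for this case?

r_cr ≈ 12.6 mm

For a cylinder r_cr = k/h = 0.114/9.07
r_cr = 12.6 mm; since the bare radius (8.4 mm) is below r_cr, adding a thin layer of insulation will *increase* heat loss.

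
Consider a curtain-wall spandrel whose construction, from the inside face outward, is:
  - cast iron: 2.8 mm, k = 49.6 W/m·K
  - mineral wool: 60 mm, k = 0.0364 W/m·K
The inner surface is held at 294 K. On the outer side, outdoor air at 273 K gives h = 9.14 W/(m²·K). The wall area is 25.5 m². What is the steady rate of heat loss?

Treating each layer as a thermal resistance in series:
R_cast iron = L/(kA) = 0.0028/(49.6×25.5) = 2.214×10^-6 K/W
R_mineral wool = L/(kA) = 0.06/(0.0364×25.5) = 0.06464 K/W
R_outer film = 1/(h_o·A) = 1/(9.14×25.5) = 0.004291 K/W
R_total = 0.06893 K/W
Q = ΔT / R_total = 21 / 0.06893

Q ≈ 305 W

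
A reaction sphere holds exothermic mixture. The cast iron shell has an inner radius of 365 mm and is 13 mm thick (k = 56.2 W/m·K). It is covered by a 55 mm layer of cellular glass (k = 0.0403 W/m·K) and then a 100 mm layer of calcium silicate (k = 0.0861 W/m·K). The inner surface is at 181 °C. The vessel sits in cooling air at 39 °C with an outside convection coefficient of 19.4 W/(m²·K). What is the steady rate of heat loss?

Q ≈ 132 W

For a spherical shell R = (1/r₁ − 1/r₂)/(4πk); film R = 1/(h·4πr²). In series:
R_cast iron shell = (1/0.365 − 1/0.378)/(4π×56.2) = 1.334×10^-4 K/W
R_cellular glass = (1/0.378 − 1/0.433)/(4π×0.0403) = 0.6635 K/W
R_calcium silicate = (1/0.433 − 1/0.533)/(4π×0.0861) = 0.4005 K/W
R_outer film = 1/(h·4πr_o²) = 1/(19.4×4π×0.533²) = 0.01444 K/W
R_total = 1.079 K/W
Q = ΔT/R_total = 142/1.079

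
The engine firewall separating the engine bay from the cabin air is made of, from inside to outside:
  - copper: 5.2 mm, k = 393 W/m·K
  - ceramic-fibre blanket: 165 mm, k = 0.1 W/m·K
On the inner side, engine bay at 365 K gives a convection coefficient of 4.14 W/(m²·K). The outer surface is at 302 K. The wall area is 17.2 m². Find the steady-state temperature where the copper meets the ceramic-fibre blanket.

Model the wall as resistances in series:
R_inner film = 1/(h_i·A) = 1/(4.14×17.2) = 0.01404 K/W
R_copper = L/(kA) = 0.0052/(393×17.2) = 7.693×10^-7 K/W
R_ceramic-fibre blanket = L/(kA) = 0.165/(0.1×17.2) = 0.09593 K/W
R_total = 0.11 K/W;  Q = ΔT/R_total = 63/0.11 = 572.9 W
T_interface = T_inner − Q·ΣR(inner→interface) = 365 − 573×0.01404

T ≈ 357 K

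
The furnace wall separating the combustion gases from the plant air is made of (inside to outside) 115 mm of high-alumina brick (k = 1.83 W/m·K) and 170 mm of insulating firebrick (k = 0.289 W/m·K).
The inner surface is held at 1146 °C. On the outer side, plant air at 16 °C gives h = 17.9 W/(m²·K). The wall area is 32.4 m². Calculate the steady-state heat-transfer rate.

Q ≈ 51800 W

Treating each layer as a thermal resistance in series:
R_high-alumina brick = L/(kA) = 0.115/(1.83×32.4) = 0.00194 K/W
R_insulating firebrick = L/(kA) = 0.17/(0.289×32.4) = 0.01816 K/W
R_outer film = 1/(h_o·A) = 1/(17.9×32.4) = 0.001724 K/W
R_total = 0.02182 K/W
Q = ΔT / R_total = 1130 / 0.02182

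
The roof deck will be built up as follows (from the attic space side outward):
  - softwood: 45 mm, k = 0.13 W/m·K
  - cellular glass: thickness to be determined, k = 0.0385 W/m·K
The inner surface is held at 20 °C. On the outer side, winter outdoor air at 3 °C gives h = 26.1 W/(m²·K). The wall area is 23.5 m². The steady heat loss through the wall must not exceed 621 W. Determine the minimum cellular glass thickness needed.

L ≈ 9.97 mm

Using the resistance-network approach (series):
R_softwood = L/(kA) = 0.045/(0.13×23.5) = 0.01473 K/W
R_outer film = 1/(h_o·A) = 1/(26.1×23.5) = 0.00163 K/W
Sum of the known resistances R_other = 0.01636 K/W
Required total resistance R_tot = ΔT/Q_allow = 17/621 = 0.02738 K/W
R_cellular glass = R_tot − R_other = 0.01101 K/W
L = R·k·A = 0.01101×0.0385×23.5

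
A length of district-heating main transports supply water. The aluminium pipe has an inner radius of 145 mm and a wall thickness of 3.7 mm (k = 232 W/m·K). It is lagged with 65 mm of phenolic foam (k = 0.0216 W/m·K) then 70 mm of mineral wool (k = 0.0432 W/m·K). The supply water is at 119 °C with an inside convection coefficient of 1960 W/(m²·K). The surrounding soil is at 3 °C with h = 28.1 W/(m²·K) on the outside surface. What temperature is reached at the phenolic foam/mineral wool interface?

Treating each annulus and film as a series resistance:
R_inner film = 1/(h_i·2πr₁L) = 1/(1960×2π×0.145×1) = 5.6×10^-4 K/W
R_aluminium pipe wall = ln(148.7/145)/(2π×232×1) = 1.729×10^-5 K/W
R_phenolic foam = ln(213.7/148.7)/(2π×0.0216×1) = 2.672 K/W
R_mineral wool = ln(283.7/213.7)/(2π×0.0432×1) = 1.044 K/W
R_outer film = 1/(h_o·2πr_oL) = 1/(28.1×2π×0.2837×1) = 0.01996 K/W
R_total = 3.736 K/W
Q = ΔT/R_total = 116/3.736
Q = 31 W/m
T_interface = T_inner − Q·ΣR(inner→interface) = 119 − 31×2.673

T ≈ 36 °C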